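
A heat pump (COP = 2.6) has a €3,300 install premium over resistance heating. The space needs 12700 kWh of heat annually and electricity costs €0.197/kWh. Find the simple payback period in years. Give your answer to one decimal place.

2.1 years

Resistance: 12700 kWh × €0.197 = €2,501.90/yr
Heat pump: 12700 / 2.6 = 4885 kWh in → × €0.197 = €962.27/yr
Annual savings = €1,539.63
Payback = €3,300 / €1,539.63 = 2.14 years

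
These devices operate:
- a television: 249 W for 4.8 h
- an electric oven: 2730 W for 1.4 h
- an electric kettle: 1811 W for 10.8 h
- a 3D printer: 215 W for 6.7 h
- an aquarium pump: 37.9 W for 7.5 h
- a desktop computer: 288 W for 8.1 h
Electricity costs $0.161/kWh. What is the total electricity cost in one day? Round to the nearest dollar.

$5

television: 249 W × 4.8 h = 1,195 Wh = 1.195 kWh
electric oven: 2730 W × 1.4 h = 3,822 Wh = 3.822 kWh
electric kettle: 1811 W × 10.8 h = 19,559 Wh = 19.56 kWh
3D printer: 215 W × 6.7 h = 1,440 Wh = 1.44 kWh
aquarium pump: 37.9 W × 7.5 h = 284 Wh = 0.2843 kWh
desktop computer: 288 W × 8.1 h = 2,333 Wh = 2.333 kWh
Total energy = 1.195 + 3.822 + 19.56 + 1.44 + 0.2843 + 2.333 = 28.63 kWh
Cost = 28.63 kWh × $0.161 = $4.61 ≈ $5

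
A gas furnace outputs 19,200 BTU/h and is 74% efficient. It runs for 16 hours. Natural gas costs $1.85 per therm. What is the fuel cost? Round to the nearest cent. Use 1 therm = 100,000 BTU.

$7.68

Heat delivered = 19,200 BTU/h × 16 h = 307,200 BTU
Gas input = 307,200 / 0.74 = 415,135 BTU
= 415,135 / 100,000 = 4.151 therm
Cost = 4.151 × $1.85/therm = $7.68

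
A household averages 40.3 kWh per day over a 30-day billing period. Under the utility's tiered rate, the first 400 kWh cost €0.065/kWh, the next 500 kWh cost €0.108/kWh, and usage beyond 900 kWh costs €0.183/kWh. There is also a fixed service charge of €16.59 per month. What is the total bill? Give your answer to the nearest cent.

€153.14

Usage = 40.3 kWh/day × 30 days = 1209 kWh
First 400 kWh × €0.065 = €26.00
Next 500 kWh × €0.108 = €54.00
Remaining 309 kWh × €0.183 = €56.55
Energy charge = €136.55; + service €16.59 = €153.14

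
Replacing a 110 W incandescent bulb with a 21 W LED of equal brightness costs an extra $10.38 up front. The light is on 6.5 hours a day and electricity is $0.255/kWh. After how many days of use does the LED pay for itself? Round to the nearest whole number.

Power saved = 110 − 21 = 89 W
Daily energy saved = 89 W × 6.5 h = 578.5 Wh = 0.5785 kWh
Daily savings = 0.5785 × $0.255 = $0.1475
Payback = $10.38 / $0.1475 per day = 70.36 days

70 days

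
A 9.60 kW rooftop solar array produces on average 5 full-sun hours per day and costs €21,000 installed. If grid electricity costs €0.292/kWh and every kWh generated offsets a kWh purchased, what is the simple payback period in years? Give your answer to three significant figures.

4.10 years

Daily generation = 9.60 kW × 5 h = 48 kWh
Annual generation = 48 × 365 = 17520 kWh
Annual savings = 17520 × €0.292 = €5,115.84
Payback = €21,000 / €5,115.84 = 4.1 years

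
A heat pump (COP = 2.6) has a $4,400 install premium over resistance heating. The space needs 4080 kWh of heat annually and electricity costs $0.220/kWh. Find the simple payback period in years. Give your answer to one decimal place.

Resistance: 4080 kWh × $0.220 = $897.60/yr
Heat pump: 4080 / 2.6 = 1569 kWh in → × $0.220 = $345.23/yr
Annual savings = $552.37
Payback = $4,400 / $552.37 = 7.97 years

8.0 years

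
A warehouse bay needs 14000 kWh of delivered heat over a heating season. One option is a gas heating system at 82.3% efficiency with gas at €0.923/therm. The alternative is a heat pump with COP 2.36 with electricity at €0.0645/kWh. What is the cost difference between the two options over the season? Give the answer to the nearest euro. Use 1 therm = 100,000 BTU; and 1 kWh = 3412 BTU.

€153

Heat load = 14000 kWh × 3412 = 47,768,000 BTU
Gas: input = 47,768,000 / 0.823 = 58,041,312 BTU = 580.4 therm → 580.4 × €0.923 = €535.72
Heat pump: 47,768,000 BTU / 3412 = 14,000 kWh heat; / 2.36 = 5,932 kWh in → × €0.0645 = €382.63
Difference = |€535.72 − €382.63| = €153.09 ≈ €153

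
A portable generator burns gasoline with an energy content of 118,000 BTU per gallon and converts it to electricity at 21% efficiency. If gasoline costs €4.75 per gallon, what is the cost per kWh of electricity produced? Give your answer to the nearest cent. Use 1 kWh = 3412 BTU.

Electrical output per gallon = 118,000 BTU × 0.21 / 3412 BTU/kWh = 7.263 kWh
Cost per kWh = €4.75 / 7.263 kWh = €0.654

€0.65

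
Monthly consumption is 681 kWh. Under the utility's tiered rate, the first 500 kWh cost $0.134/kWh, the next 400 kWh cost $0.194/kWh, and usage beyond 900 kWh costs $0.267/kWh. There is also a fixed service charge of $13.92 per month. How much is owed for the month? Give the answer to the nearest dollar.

First 500 kWh × $0.134 = $67.00
Next 181 kWh × $0.194 = $35.11
Remaining tier: 0 kWh (not reached)
Energy charge = $102.11; + service $13.92 = $116.03 ≈ $116

$116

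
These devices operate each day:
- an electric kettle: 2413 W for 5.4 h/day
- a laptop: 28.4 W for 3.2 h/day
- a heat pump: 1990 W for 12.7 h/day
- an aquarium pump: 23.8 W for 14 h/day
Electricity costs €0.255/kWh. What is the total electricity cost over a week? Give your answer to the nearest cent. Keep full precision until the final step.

€69.13

electric kettle: 2413 W × 5.4 h × 7 d = 91,211 Wh = 91.21 kWh
laptop: 28.4 W × 3.2 h × 7 d = 636 Wh = 0.6362 kWh
heat pump: 1990 W × 12.7 h × 7 d = 176,911 Wh = 176.9 kWh
aquarium pump: 23.8 W × 14 h × 7 d = 2,332 Wh = 2.332 kWh
Total energy = 91.21 + 0.6362 + 176.9 + 2.332 = 271.1 kWh
Cost = 271.1 kWh × €0.255 = €69.13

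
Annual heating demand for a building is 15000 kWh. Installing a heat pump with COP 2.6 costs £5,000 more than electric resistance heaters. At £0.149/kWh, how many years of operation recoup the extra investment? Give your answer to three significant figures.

Resistance: 15000 kWh × £0.149 = £2,235.00/yr
Heat pump: 15000 / 2.6 = 5769 kWh in → × £0.149 = £859.62/yr
Annual savings = £1,375.38
Payback = £5,000 / £1,375.38 = 3.64 years

3.64 years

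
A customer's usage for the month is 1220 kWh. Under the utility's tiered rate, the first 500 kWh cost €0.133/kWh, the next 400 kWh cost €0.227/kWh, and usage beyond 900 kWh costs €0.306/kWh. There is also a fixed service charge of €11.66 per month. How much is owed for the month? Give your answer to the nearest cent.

First 500 kWh × €0.133 = €66.50
Next 400 kWh × €0.227 = €90.80
Remaining 320 kWh × €0.306 = €97.92
Energy charge = €255.22; + service €11.66 = €266.88

€266.88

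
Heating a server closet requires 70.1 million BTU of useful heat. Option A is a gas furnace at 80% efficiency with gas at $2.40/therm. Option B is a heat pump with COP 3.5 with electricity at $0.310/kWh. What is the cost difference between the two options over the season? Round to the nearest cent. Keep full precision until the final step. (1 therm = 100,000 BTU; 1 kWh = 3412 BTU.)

Heat load = 70.1 × 10⁶ BTU = 70,100,000 BTU
Gas: input = 70,100,000 / 0.80 = 87,625,000 BTU = 876.2 therm → 876.2 × $2.40 = $2,103.00
Heat pump: 70,100,000 BTU / 3412 = 20,550 kWh heat; / 3.5 = 5,870 kWh in → × $0.310 = $1,819.71
Difference = |$2,103.00 − $1,819.71| = $283.29

$283.29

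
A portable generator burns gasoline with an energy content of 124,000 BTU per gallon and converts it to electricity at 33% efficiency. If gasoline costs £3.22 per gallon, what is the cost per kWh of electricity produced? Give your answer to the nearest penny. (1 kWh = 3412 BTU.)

Electrical output per gallon = 124,000 BTU × 0.33 / 3412 BTU/kWh = 11.99 kWh
Cost per kWh = £3.22 / 11.99 kWh = £0.268

£0.27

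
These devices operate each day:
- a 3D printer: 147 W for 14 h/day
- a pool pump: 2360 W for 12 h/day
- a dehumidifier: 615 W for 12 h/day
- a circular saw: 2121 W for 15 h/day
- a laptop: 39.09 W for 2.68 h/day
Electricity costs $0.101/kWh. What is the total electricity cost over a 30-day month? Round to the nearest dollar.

$211

3D printer: 147 W × 14 h × 30 d = 61,740 Wh = 61.74 kWh
pool pump: 2360 W × 12 h × 30 d = 849,600 Wh = 849.6 kWh
dehumidifier: 615 W × 12 h × 30 d = 221,400 Wh = 221.4 kWh
circular saw: 2121 W × 15 h × 30 d = 954,450 Wh = 954.5 kWh
laptop: 39.09 W × 2.68 h × 30 d = 3,143 Wh = 3.143 kWh
Total energy = 61.74 + 849.6 + 221.4 + 954.5 + 3.143 = 2,090 kWh
Cost = 2,090 kWh × $0.101 = $211.12 ≈ $211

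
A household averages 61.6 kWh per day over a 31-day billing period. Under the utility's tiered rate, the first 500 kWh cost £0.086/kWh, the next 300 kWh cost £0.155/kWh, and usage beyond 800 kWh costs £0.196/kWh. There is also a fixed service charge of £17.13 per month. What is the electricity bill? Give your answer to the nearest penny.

£324.11

Usage = 61.6 kWh/day × 31 days = 1909.6 kWh
First 500 kWh × £0.086 = £43.00
Next 300 kWh × £0.155 = £46.50
Remaining 1109.6 kWh × £0.196 = £217.48
Energy charge = £306.98; + service £17.13 = £324.11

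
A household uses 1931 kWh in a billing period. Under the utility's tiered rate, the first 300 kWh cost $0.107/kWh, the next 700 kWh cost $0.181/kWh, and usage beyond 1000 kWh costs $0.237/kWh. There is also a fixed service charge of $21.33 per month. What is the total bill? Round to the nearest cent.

$400.78

First 300 kWh × $0.107 = $32.10
Next 700 kWh × $0.181 = $126.70
Remaining 931 kWh × $0.237 = $220.65
Energy charge = $379.45; + service $21.33 = $400.78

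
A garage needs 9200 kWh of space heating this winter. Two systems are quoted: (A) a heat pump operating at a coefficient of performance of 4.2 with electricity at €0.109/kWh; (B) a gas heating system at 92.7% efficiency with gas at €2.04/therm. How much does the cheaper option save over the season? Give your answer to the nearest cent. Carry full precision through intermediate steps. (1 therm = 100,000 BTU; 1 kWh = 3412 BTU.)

Heat load = 9200 kWh × 3412 = 31,390,400 BTU
Gas: input = 31,390,400 / 0.927 = 33,862,352 BTU = 338.6 therm → 338.6 × €2.04 = €690.79
Heat pump: 31,390,400 BTU / 3412 = 9,200 kWh heat; / 4.2 = 2,190 kWh in → × €0.109 = €238.76
Difference = |€690.79 − €238.76| = €452.03

€452.03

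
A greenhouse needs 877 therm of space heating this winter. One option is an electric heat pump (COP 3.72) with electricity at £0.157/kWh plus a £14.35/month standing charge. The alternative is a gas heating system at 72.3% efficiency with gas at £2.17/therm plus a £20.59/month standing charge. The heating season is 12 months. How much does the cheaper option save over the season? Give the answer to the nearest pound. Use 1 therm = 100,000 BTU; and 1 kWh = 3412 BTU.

Heat load = 877 therm × 100,000 = 87,700,000 BTU
Gas: input = 87,700,000 / 0.723 = 121,300,138 BTU = 1,213 therm → 1,213 × £2.17 = £2,632.21; + 12 × £20.59 standing = £2,879.29
Heat pump: 87,700,000 BTU / 3412 = 25,700 kWh heat; / 3.72 = 6,910 kWh in → × £0.157 = £1,084.79; + 12 × £14.35 standing = £1,256.99
Difference = |£2,879.29 − £1,256.99| = £1,622.30 ≈ £1622

£1622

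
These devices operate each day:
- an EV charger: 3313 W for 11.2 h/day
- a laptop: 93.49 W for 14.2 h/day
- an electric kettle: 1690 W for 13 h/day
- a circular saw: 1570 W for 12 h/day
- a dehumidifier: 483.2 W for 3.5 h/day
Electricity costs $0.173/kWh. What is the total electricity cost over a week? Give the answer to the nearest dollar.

$98

EV charger: 3313 W × 11.2 h × 7 d = 259,739 Wh = 259.7 kWh
laptop: 93.49 W × 14.2 h × 7 d = 9,293 Wh = 9.293 kWh
electric kettle: 1690 W × 13 h × 7 d = 153,790 Wh = 153.8 kWh
circular saw: 1570 W × 12 h × 7 d = 131,880 Wh = 131.9 kWh
dehumidifier: 483.2 W × 3.5 h × 7 d = 11,838 Wh = 11.84 kWh
Total energy = 259.7 + 9.293 + 153.8 + 131.9 + 11.84 = 566.5 kWh
Cost = 566.5 kWh × $0.173 = $98.01 ≈ $98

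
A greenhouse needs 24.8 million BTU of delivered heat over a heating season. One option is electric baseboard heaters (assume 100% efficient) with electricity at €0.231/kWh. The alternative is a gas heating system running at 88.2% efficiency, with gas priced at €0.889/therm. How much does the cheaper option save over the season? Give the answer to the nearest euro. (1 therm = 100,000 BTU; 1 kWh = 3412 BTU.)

€1429

Heat load = 24.8 × 10⁶ BTU = 24,800,000 BTU
Gas: input = 24,800,000 / 0.882 = 28,117,914 BTU = 281.2 therm → 281.2 × €0.889 = €249.97
Electric: 24,800,000 BTU / 3412 = 7,268 kWh → × €0.231 = €1,679.02
Difference = |€249.97 − €1,679.02| = €1,429.05 ≈ €1429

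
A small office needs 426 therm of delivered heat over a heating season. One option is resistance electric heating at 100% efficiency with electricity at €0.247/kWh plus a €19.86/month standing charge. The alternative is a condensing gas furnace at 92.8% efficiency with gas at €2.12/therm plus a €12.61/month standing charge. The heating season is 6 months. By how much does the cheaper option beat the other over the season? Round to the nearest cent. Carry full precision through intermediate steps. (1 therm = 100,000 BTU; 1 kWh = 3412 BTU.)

€2154.19

Heat load = 426 therm × 100,000 = 42,600,000 BTU
Gas: input = 42,600,000 / 0.928 = 45,905,172 BTU = 459.1 therm → 459.1 × €2.12 = €973.19; + 6 × €12.61 standing = €1,048.85
Electric: 42,600,000 BTU / 3412 = 12,490 kWh → × €0.247 = €3,083.88; + 6 × €19.86 standing = €3,203.04
Difference = |€1,048.85 − €3,203.04| = €2,154.19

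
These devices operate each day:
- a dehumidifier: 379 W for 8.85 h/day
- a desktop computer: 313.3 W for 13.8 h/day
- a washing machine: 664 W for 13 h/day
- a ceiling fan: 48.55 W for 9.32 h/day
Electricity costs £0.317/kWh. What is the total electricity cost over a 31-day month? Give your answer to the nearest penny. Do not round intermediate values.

£164.72

dehumidifier: 379 W × 8.85 h × 31 d = 103,979 Wh = 104 kWh
desktop computer: 313.3 W × 13.8 h × 31 d = 134,030 Wh = 134 kWh
washing machine: 664 W × 13 h × 31 d = 267,592 Wh = 267.6 kWh
ceiling fan: 48.55 W × 9.32 h × 31 d = 14,027 Wh = 14.03 kWh
Total energy = 104 + 134 + 267.6 + 14.03 = 519.6 kWh
Cost = 519.6 kWh × £0.317 = £164.72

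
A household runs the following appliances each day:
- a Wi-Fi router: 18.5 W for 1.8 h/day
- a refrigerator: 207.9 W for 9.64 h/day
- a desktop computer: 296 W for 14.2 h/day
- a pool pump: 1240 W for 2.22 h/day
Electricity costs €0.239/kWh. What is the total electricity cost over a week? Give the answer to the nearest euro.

Wi-Fi router: 18.5 W × 1.8 h × 7 d = 233 Wh = 0.2331 kWh
refrigerator: 207.9 W × 9.64 h × 7 d = 14,029 Wh = 14.03 kWh
desktop computer: 296 W × 14.2 h × 7 d = 29,422 Wh = 29.42 kWh
pool pump: 1240 W × 2.22 h × 7 d = 19,270 Wh = 19.27 kWh
Total energy = 0.2331 + 14.03 + 29.42 + 19.27 = 62.95 kWh
Cost = 62.95 kWh × €0.239 = €15.05 ≈ €15

€15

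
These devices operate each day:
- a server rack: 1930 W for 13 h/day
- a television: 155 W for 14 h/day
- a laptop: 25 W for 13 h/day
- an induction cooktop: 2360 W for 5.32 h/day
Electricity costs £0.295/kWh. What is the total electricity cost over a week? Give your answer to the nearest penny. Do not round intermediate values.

£82.89

server rack: 1930 W × 13 h × 7 d = 175,630 Wh = 175.6 kWh
television: 155 W × 14 h × 7 d = 15,190 Wh = 15.19 kWh
laptop: 25 W × 13 h × 7 d = 2,275 Wh = 2.275 kWh
induction cooktop: 2360 W × 5.32 h × 7 d = 87,886 Wh = 87.89 kWh
Total energy = 175.6 + 15.19 + 2.275 + 87.89 = 281 kWh
Cost = 281 kWh × £0.295 = £82.89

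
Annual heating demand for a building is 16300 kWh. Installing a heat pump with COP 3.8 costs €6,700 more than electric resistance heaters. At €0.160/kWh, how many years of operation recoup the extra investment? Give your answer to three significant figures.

Resistance: 16300 kWh × €0.160 = €2,608.00/yr
Heat pump: 16300 / 3.8 = 4289 kWh in → × €0.160 = €686.32/yr
Annual savings = €1,921.68
Payback = €6,700 / €1,921.68 = 3.49 years

3.49 years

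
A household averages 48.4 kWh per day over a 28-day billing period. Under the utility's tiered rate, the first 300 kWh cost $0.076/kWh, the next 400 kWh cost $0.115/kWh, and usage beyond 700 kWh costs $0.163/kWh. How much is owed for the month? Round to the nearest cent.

$175.60

Usage = 48.4 kWh/day × 28 days = 1355.2 kWh
First 300 kWh × $0.076 = $22.80
Next 400 kWh × $0.115 = $46.00
Remaining 655.2 kWh × $0.163 = $106.80
Total = $175.60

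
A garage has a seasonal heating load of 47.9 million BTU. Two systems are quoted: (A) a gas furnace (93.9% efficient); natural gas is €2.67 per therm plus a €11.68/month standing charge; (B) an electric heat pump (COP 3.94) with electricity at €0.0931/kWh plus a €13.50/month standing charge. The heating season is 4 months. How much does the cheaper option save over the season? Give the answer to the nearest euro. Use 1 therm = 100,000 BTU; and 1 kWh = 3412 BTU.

€1023

Heat load = 47.9 × 10⁶ BTU = 47,900,000 BTU
Gas: input = 47,900,000 / 0.939 = 51,011,715 BTU = 510.1 therm → 510.1 × €2.67 = €1,362.01; + 4 × €11.68 standing = €1,408.73
Heat pump: 47,900,000 BTU / 3412 = 14,040 kWh heat; / 3.94 = 3,563 kWh in → × €0.0931 = €331.73; + 4 × €13.50 standing = €385.73
Difference = |€1,408.73 − €385.73| = €1,023.01 ≈ €1023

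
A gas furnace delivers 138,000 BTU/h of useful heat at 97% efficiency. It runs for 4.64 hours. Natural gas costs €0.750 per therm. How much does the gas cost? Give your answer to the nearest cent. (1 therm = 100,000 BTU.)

Heat delivered = 138,000 BTU/h × 4.64 h = 640,320 BTU
Gas input = 640,320 / 0.97 = 660,124 BTU
= 660,124 / 100,000 = 6.601 therm
Cost = 6.601 × €0.750/therm = €4.95

€4.95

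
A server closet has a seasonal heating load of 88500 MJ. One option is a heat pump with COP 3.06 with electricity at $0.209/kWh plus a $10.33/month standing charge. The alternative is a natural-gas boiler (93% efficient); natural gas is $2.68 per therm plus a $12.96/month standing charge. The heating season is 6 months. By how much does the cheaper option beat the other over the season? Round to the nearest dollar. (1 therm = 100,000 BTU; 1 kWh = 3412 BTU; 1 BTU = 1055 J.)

Heat load = 88500 MJ = 88,500,000,000 J / 1055 = 83,886,256 BTU
Gas: input = 83,886,256 / 0.93 = 90,200,275 BTU = 902 therm → 902 × $2.68 = $2,417.37; + 6 × $12.96 standing = $2,495.13
Heat pump: 83,886,256 BTU / 3412 = 24,590 kWh heat; / 3.06 = 8,035 kWh in → × $0.209 = $1,679.22; + 6 × $10.33 standing = $1,741.20
Difference = |$2,495.13 − $1,741.20| = $753.93 ≈ $754

$754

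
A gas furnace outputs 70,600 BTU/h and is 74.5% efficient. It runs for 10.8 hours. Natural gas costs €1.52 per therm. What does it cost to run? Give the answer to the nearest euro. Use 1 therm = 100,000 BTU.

€16

Heat delivered = 70,600 BTU/h × 10.8 h = 762,480 BTU
Gas input = 762,480 / 0.745 = 1,023,463 BTU
= 1,023,463 / 100,000 = 10.23 therm
Cost = 10.23 × €1.52/therm = €15.56 ≈ €16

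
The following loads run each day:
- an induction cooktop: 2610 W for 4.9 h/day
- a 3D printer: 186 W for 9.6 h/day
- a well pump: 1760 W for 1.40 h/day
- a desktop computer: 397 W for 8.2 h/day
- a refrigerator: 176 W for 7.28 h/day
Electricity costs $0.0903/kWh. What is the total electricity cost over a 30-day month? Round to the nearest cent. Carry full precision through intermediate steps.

induction cooktop: 2610 W × 4.9 h × 30 d = 383,670 Wh = 383.7 kWh
3D printer: 186 W × 9.6 h × 30 d = 53,568 Wh = 53.57 kWh
well pump: 1760 W × 1.40 h × 30 d = 73,920 Wh = 73.92 kWh
desktop computer: 397 W × 8.2 h × 30 d = 97,662 Wh = 97.66 kWh
refrigerator: 176 W × 7.28 h × 30 d = 38,438 Wh = 38.44 kWh
Total energy = 383.7 + 53.57 + 73.92 + 97.66 + 38.44 = 647.3 kWh
Cost = 647.3 kWh × $0.0903 = $58.45

$58.45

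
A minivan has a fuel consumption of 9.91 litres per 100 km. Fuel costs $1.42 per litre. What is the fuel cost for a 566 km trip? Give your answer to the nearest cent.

$79.65

Fuel = 9.91 L/100 km × 566 km / 100 = 56.09 L
Cost = 56.09 L × $1.42/L = $79.65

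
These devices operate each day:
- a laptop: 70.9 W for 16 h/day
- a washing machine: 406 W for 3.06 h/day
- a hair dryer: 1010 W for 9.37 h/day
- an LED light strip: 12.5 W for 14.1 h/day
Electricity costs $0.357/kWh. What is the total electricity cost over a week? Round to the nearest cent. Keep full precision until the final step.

$30.03

laptop: 70.9 W × 16 h × 7 d = 7,941 Wh = 7.941 kWh
washing machine: 406 W × 3.06 h × 7 d = 8,697 Wh = 8.697 kWh
hair dryer: 1010 W × 9.37 h × 7 d = 66,246 Wh = 66.25 kWh
LED light strip: 12.5 W × 14.1 h × 7 d = 1,234 Wh = 1.234 kWh
Total energy = 7.941 + 8.697 + 66.25 + 1.234 = 84.12 kWh
Cost = 84.12 kWh × $0.357 = $30.03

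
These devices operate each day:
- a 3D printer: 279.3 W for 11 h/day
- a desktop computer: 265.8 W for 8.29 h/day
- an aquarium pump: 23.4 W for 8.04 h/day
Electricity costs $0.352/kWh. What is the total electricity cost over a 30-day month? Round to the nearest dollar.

3D printer: 279.3 W × 11 h × 30 d = 92,169 Wh = 92.17 kWh
desktop computer: 265.8 W × 8.29 h × 30 d = 66,104 Wh = 66.1 kWh
aquarium pump: 23.4 W × 8.04 h × 30 d = 5,644 Wh = 5.644 kWh
Total energy = 92.17 + 66.1 + 5.644 = 163.9 kWh
Cost = 163.9 kWh × $0.352 = $57.70 ≈ $58

$58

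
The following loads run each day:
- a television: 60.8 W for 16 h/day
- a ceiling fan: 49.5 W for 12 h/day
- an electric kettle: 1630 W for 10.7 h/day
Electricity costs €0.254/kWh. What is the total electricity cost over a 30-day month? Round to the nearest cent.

television: 60.8 W × 16 h × 30 d = 29,184 Wh = 29.18 kWh
ceiling fan: 49.5 W × 12 h × 30 d = 17,820 Wh = 17.82 kWh
electric kettle: 1630 W × 10.7 h × 30 d = 523,230 Wh = 523.2 kWh
Total energy = 29.18 + 17.82 + 523.2 = 570.2 kWh
Cost = 570.2 kWh × €0.254 = €144.84

€144.84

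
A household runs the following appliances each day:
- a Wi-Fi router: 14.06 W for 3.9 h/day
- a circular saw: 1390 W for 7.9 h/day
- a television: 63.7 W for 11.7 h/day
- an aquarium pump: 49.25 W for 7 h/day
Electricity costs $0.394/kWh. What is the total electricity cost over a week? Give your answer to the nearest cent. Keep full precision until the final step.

Wi-Fi router: 14.06 W × 3.9 h × 7 d = 384 Wh = 0.3838 kWh
circular saw: 1390 W × 7.9 h × 7 d = 76,867 Wh = 76.87 kWh
television: 63.7 W × 11.7 h × 7 d = 5,217 Wh = 5.217 kWh
aquarium pump: 49.25 W × 7 h × 7 d = 2,413 Wh = 2.413 kWh
Total energy = 0.3838 + 76.87 + 5.217 + 2.413 = 84.88 kWh
Cost = 84.88 kWh × $0.394 = $33.44

$33.44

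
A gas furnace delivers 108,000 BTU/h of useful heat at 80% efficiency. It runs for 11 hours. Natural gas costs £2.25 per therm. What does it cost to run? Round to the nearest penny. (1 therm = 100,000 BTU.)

£33.41

Heat delivered = 108,000 BTU/h × 11 h = 1,188,000 BTU
Gas input = 1,188,000 / 0.80 = 1,485,000 BTU
= 1,485,000 / 100,000 = 14.85 therm
Cost = 14.85 × £2.25/therm = £33.41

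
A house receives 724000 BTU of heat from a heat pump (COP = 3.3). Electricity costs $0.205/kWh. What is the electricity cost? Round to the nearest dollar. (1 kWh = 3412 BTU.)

Heat delivered = 724,000 BTU / 3412 = 212.2 kWh
Electrical input = 212.2 kWh / 3.3 = 64.3 kWh
Cost = 64.3 × $0.205/kWh = $13.18 ≈ $13

$13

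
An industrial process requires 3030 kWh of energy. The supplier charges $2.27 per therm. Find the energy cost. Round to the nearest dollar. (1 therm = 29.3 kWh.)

3030 kWh × (0.03413 therm/kWh) = 103.4 therm
Cost = 103.4 therm × $2.27/therm = $234.75 ≈ $235

$235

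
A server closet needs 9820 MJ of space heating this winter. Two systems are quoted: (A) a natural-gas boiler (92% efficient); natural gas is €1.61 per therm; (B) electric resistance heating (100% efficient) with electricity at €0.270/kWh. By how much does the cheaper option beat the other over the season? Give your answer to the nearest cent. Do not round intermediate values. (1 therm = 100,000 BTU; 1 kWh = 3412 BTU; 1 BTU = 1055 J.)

€573.68

Heat load = 9820 MJ = 9,820,000,000 J / 1055 = 9,308,057 BTU
Gas: input = 9,308,057 / 0.92 = 10,117,453 BTU = 101.2 therm → 101.2 × €1.61 = €162.89
Electric: 9,308,057 BTU / 3412 = 2,728 kWh → × €0.270 = €736.57
Difference = |€162.89 − €736.57| = €573.68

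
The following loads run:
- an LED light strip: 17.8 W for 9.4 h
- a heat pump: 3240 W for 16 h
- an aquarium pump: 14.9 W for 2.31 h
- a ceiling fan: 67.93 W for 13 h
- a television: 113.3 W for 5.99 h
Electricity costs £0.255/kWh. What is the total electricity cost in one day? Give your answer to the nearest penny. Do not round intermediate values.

£13.67

LED light strip: 17.8 W × 9.4 h = 167 Wh = 0.1673 kWh
heat pump: 3240 W × 16 h = 51,840 Wh = 51.84 kWh
aquarium pump: 14.9 W × 2.31 h = 34 Wh = 0.03442 kWh
ceiling fan: 67.93 W × 13 h = 883 Wh = 0.8831 kWh
television: 113.3 W × 5.99 h = 679 Wh = 0.6787 kWh
Total energy = 0.1673 + 51.84 + 0.03442 + 0.8831 + 0.6787 = 53.6 kWh
Cost = 53.6 kWh × £0.255 = £13.67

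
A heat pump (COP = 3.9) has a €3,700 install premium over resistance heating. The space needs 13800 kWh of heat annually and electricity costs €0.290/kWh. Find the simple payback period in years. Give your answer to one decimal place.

Resistance: 13800 kWh × €0.290 = €4,002.00/yr
Heat pump: 13800 / 3.9 = 3538 kWh in → × €0.290 = €1,026.15/yr
Annual savings = €2,975.85
Payback = €3,700 / €2,975.85 = 1.24 years

1.2 years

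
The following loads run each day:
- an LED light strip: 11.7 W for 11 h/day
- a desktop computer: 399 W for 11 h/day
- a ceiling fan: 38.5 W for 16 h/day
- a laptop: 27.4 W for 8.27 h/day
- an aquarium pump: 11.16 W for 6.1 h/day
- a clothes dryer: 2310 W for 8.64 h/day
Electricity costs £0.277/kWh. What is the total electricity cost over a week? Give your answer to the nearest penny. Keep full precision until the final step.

£49.22

LED light strip: 11.7 W × 11 h × 7 d = 901 Wh = 0.9009 kWh
desktop computer: 399 W × 11 h × 7 d = 30,723 Wh = 30.72 kWh
ceiling fan: 38.5 W × 16 h × 7 d = 4,312 Wh = 4.312 kWh
laptop: 27.4 W × 8.27 h × 7 d = 1,586 Wh = 1.586 kWh
aquarium pump: 11.16 W × 6.1 h × 7 d = 477 Wh = 0.4765 kWh
clothes dryer: 2310 W × 8.64 h × 7 d = 139,709 Wh = 139.7 kWh
Total energy = 0.9009 + 30.72 + 4.312 + 1.586 + 0.4765 + 139.7 = 177.7 kWh
Cost = 177.7 kWh × £0.277 = £49.22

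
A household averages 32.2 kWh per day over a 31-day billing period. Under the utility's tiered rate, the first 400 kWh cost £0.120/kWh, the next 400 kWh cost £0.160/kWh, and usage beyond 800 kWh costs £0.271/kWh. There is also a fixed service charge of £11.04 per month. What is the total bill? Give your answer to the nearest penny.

£176.75

Usage = 32.2 kWh/day × 31 days = 998.2 kWh
First 400 kWh × £0.120 = £48.00
Next 400 kWh × £0.160 = £64.00
Remaining 198.2 kWh × £0.271 = £53.71
Energy charge = £165.71; + service £11.04 = £176.75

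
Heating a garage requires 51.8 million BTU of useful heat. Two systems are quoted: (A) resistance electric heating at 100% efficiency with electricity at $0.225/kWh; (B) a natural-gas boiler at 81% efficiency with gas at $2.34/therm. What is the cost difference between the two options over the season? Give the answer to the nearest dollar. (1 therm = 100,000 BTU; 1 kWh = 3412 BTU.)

$1919

Heat load = 51.8 × 10⁶ BTU = 51,800,000 BTU
Gas: input = 51,800,000 / 0.81 = 63,950,617 BTU = 639.5 therm → 639.5 × $2.34 = $1,496.44
Electric: 51,800,000 BTU / 3412 = 15,180 kWh → × $0.225 = $3,415.89
Difference = |$1,496.44 − $3,415.89| = $1,919.44 ≈ $1919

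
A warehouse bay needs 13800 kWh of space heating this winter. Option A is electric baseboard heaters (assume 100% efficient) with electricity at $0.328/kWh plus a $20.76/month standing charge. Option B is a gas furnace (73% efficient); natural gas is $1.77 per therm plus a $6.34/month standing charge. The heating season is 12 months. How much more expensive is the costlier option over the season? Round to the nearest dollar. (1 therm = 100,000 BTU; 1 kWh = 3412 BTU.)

Heat load = 13800 kWh × 3412 = 47,085,600 BTU
Gas: input = 47,085,600 / 0.73 = 64,500,822 BTU = 645 therm → 645 × $1.77 = $1,141.66; + 12 × $6.34 standing = $1,217.74
Electric: 47,085,600 BTU / 3412 = 13,800 kWh → × $0.328 = $4,526.40; + 12 × $20.76 standing = $4,775.52
Difference = |$1,217.74 − $4,775.52| = $3,557.78 ≈ $3558

$3558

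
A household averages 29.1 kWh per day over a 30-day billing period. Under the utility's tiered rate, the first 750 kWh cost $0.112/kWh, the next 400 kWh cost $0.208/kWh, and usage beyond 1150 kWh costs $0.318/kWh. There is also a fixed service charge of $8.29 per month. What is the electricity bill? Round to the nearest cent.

$117.87

Usage = 29.1 kWh/day × 30 days = 873 kWh
First 750 kWh × $0.112 = $84.00
Next 123 kWh × $0.208 = $25.58
Remaining tier: 0 kWh (not reached)
Energy charge = $109.58; + service $8.29 = $117.87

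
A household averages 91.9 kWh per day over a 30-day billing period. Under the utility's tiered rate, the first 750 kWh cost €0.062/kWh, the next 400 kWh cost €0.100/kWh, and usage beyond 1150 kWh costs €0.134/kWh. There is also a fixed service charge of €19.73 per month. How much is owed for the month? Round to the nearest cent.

€321.57

Usage = 91.9 kWh/day × 30 days = 2757 kWh
First 750 kWh × €0.062 = €46.50
Next 400 kWh × €0.100 = €40.00
Remaining 1607 kWh × €0.134 = €215.34
Energy charge = €301.84; + service €19.73 = €321.57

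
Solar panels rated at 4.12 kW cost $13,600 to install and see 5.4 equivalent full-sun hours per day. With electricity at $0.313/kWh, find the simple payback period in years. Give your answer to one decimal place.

5.4 years

Daily generation = 4.12 kW × 5.4 h = 22.25 kWh
Annual generation = 22.25 × 365 = 8120.5 kWh
Annual savings = 8120.5 × $0.313 = $2,541.72
Payback = $13,600 / $2,541.72 = 5.35 years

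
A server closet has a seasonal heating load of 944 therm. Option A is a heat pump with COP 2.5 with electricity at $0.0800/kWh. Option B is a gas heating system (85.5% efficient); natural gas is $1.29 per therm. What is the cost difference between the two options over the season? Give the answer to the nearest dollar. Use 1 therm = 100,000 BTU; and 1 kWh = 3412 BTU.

Heat load = 944 therm × 100,000 = 94,400,000 BTU
Gas: input = 94,400,000 / 0.855 = 110,409,357 BTU = 1,104 therm → 1,104 × $1.29 = $1,424.28
Heat pump: 94,400,000 BTU / 3412 = 27,670 kWh heat; / 2.5 = 11,070 kWh in → × $0.0800 = $885.35
Difference = |$1,424.28 − $885.35| = $538.93 ≈ $539

$539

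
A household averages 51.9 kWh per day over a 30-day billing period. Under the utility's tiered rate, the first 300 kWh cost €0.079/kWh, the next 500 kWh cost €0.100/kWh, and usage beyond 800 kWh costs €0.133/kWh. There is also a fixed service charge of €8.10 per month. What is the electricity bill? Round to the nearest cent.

Usage = 51.9 kWh/day × 30 days = 1557 kWh
First 300 kWh × €0.079 = €23.70
Next 500 kWh × €0.100 = €50.00
Remaining 757 kWh × €0.133 = €100.68
Energy charge = €174.38; + service €8.10 = €182.48

€182.48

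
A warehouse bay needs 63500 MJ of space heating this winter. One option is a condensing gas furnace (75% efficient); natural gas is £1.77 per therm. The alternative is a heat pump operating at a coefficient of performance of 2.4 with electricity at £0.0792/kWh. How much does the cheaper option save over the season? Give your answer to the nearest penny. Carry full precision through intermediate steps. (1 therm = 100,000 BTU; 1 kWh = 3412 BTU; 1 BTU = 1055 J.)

Heat load = 63500 MJ = 63,500,000,000 J / 1055 = 60,189,573 BTU
Gas: input = 60,189,573 / 0.75 = 80,252,765 BTU = 802.5 therm → 802.5 × £1.77 = £1,420.47
Heat pump: 60,189,573 BTU / 3412 = 17,640 kWh heat; / 2.4 = 7,350 kWh in → × £0.0792 = £582.14
Difference = |£1,420.47 − £582.14| = £838.34

£838.34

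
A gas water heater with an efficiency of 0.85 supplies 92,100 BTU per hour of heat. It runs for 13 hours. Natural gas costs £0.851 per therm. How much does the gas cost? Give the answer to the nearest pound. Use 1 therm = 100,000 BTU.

£12

Heat delivered = 92,100 BTU/h × 13 h = 1,197,300 BTU
Gas input = 1,197,300 / 0.85 = 1,408,588 BTU
= 1,408,588 / 100,000 = 14.09 therm
Cost = 14.09 × £0.851/therm = £11.99 ≈ £12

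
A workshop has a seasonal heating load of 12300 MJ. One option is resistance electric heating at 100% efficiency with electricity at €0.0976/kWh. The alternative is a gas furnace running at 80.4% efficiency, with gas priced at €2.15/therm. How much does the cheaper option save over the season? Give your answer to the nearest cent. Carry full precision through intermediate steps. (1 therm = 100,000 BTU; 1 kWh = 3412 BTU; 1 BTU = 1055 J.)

Heat load = 12300 MJ = 12,300,000,000 J / 1055 = 11,658,768 BTU
Gas: input = 11,658,768 / 0.804 = 14,500,955 BTU = 145 therm → 145 × €2.15 = €311.77
Electric: 11,658,768 BTU / 3412 = 3,417 kWh → × €0.0976 = €333.50
Difference = |€311.77 − €333.50| = €21.73

€21.73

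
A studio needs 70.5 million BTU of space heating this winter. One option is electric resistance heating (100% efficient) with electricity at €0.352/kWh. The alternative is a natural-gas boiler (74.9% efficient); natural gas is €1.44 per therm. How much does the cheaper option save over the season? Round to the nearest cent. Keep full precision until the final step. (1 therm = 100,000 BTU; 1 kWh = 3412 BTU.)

Heat load = 70.5 × 10⁶ BTU = 70,500,000 BTU
Gas: input = 70,500,000 / 0.749 = 94,125,501 BTU = 941.3 therm → 941.3 × €1.44 = €1,355.41
Electric: 70,500,000 BTU / 3412 = 20,660 kWh → × €0.352 = €7,273.15
Difference = |€1,355.41 − €7,273.15| = €5,917.75

€5917.75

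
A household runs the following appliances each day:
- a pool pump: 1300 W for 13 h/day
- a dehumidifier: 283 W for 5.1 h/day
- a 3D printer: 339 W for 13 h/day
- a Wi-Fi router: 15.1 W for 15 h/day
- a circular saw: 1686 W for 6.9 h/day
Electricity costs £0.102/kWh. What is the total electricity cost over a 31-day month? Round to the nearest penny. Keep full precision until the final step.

£109.44

pool pump: 1300 W × 13 h × 31 d = 523,900 Wh = 523.9 kWh
dehumidifier: 283 W × 5.1 h × 31 d = 44,742 Wh = 44.74 kWh
3D printer: 339 W × 13 h × 31 d = 136,617 Wh = 136.6 kWh
Wi-Fi router: 15.1 W × 15 h × 31 d = 7,022 Wh = 7.021 kWh
circular saw: 1686 W × 6.9 h × 31 d = 360,635 Wh = 360.6 kWh
Total energy = 523.9 + 44.74 + 136.6 + 7.021 + 360.6 = 1,073 kWh
Cost = 1,073 kWh × £0.102 = £109.44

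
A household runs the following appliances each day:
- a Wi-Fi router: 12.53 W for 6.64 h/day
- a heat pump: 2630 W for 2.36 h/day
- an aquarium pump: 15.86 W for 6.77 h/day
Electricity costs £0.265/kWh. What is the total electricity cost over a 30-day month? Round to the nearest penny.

£50.86

Wi-Fi router: 12.53 W × 6.64 h × 30 d = 2,496 Wh = 2.496 kWh
heat pump: 2630 W × 2.36 h × 30 d = 186,204 Wh = 186.2 kWh
aquarium pump: 15.86 W × 6.77 h × 30 d = 3,221 Wh = 3.221 kWh
Total energy = 2.496 + 186.2 + 3.221 = 191.9 kWh
Cost = 191.9 kWh × £0.265 = £50.86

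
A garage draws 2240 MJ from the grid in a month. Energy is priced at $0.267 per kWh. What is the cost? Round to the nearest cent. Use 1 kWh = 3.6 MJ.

$166.13

2240 MJ × (0.27778 kWh/MJ) = 622.2 kWh
Cost = 622.2 kWh × $0.267/kWh = $166.13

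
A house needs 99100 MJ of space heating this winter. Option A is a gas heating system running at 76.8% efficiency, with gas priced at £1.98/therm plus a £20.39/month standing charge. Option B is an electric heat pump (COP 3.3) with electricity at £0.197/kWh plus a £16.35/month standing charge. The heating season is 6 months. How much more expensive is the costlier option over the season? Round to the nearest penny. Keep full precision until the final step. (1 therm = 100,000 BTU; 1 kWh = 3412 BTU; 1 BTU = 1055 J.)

Heat load = 99100 MJ = 99,100,000,000 J / 1055 = 93,933,649 BTU
Gas: input = 93,933,649 / 0.768 = 122,309,439 BTU = 1,223 therm → 1,223 × £1.98 = £2,421.73; + 6 × £20.39 standing = £2,544.07
Heat pump: 93,933,649 BTU / 3412 = 27,530 kWh heat; / 3.3 = 8,343 kWh in → × £0.197 = £1,643.48; + 6 × £16.35 standing = £1,741.58
Difference = |£2,544.07 − £1,741.58| = £802.49

£802.49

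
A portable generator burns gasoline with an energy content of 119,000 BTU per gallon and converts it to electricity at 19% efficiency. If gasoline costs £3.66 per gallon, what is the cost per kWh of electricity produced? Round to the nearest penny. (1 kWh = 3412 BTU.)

£0.55

Electrical output per gallon = 119,000 BTU × 0.19 / 3412 BTU/kWh = 6.627 kWh
Cost per kWh = £3.66 / 6.627 kWh = £0.552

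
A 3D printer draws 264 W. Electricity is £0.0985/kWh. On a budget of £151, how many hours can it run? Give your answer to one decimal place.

Energy budget = £151 / £0.0985 per kWh = 1,533 kWh = 1,532,995 Wh
Runtime = 1,532,995 Wh / 264 W = 5,807 h

5806.8 h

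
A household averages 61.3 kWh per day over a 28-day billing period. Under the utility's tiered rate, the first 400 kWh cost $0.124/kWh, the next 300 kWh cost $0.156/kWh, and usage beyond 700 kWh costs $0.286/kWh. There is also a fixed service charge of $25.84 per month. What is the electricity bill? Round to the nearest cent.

Usage = 61.3 kWh/day × 28 days = 1716.4 kWh
First 400 kWh × $0.124 = $49.60
Next 300 kWh × $0.156 = $46.80
Remaining 1016.4 kWh × $0.286 = $290.69
Energy charge = $387.09; + service $25.84 = $412.93

$412.93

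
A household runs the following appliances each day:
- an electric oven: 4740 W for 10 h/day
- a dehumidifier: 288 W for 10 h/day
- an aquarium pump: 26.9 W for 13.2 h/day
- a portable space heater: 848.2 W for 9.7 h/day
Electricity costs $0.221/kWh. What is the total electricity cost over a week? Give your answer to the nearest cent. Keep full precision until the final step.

electric oven: 4740 W × 10 h × 7 d = 331,800 Wh = 331.8 kWh
dehumidifier: 288 W × 10 h × 7 d = 20,160 Wh = 20.16 kWh
aquarium pump: 26.9 W × 13.2 h × 7 d = 2,486 Wh = 2.486 kWh
portable space heater: 848.2 W × 9.7 h × 7 d = 57,593 Wh = 57.59 kWh
Total energy = 331.8 + 20.16 + 2.486 + 57.59 = 412 kWh
Cost = 412 kWh × $0.221 = $91.06

$91.06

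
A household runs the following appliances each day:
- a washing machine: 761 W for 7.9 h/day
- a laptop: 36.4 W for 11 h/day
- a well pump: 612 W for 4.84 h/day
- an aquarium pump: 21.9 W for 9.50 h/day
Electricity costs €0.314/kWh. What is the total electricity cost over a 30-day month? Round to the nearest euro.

washing machine: 761 W × 7.9 h × 30 d = 180,357 Wh = 180.4 kWh
laptop: 36.4 W × 11 h × 30 d = 12,012 Wh = 12.01 kWh
well pump: 612 W × 4.84 h × 30 d = 88,862 Wh = 88.86 kWh
aquarium pump: 21.9 W × 9.50 h × 30 d = 6,241 Wh = 6.241 kWh
Total energy = 180.4 + 12.01 + 88.86 + 6.241 = 287.5 kWh
Cost = 287.5 kWh × €0.314 = €90.27 ≈ €90

€90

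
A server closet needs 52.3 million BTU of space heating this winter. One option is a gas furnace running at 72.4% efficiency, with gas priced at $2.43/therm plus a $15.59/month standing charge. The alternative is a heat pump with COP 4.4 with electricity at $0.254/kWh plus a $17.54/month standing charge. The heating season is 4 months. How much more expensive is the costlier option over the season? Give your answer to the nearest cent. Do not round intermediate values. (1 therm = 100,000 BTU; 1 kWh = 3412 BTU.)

$862.71

Heat load = 52.3 × 10⁶ BTU = 52,300,000 BTU
Gas: input = 52,300,000 / 0.724 = 72,237,569 BTU = 722.4 therm → 722.4 × $2.43 = $1,755.37; + 4 × $15.59 standing = $1,817.73
Heat pump: 52,300,000 BTU / 3412 = 15,330 kWh heat; / 4.4 = 3,484 kWh in → × $0.254 = $884.86; + 4 × $17.54 standing = $955.02
Difference = |$1,817.73 − $955.02| = $862.71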